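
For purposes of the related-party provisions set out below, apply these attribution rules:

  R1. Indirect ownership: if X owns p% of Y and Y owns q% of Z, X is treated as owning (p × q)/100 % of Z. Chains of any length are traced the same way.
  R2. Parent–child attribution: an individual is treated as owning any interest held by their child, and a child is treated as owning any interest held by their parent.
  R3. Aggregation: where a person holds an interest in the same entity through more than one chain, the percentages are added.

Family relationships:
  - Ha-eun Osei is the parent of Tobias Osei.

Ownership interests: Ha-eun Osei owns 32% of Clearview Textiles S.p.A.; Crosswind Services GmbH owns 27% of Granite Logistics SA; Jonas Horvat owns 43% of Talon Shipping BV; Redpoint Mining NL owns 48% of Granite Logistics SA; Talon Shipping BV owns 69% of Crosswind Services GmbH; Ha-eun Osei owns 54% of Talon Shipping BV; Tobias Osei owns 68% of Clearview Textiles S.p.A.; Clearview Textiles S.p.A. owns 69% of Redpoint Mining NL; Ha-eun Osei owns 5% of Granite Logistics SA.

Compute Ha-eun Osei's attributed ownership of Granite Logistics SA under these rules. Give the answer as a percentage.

48.1802%

By parent–child attribution (R2), Ha-eun Osei is treated as also owning Tobias Osei's interest in Clearview Textiles S.p.A, giving 32% + 68% = 100%.
Chain via Talon Shipping BV → Crosswind Services GmbH (R1): 54% × 69% × 27% = 10.0602% of Granite Logistics SA.
Chain via Clearview Textiles S.p.A. → Redpoint Mining NL (R1): 100% × 69% × 48% = 33.12% of Granite Logistics SA.
Direct interest in Granite Logistics SA: 5%.
Aggregating (R3): 10.0602% + 33.12% + 5% = 48.1802%.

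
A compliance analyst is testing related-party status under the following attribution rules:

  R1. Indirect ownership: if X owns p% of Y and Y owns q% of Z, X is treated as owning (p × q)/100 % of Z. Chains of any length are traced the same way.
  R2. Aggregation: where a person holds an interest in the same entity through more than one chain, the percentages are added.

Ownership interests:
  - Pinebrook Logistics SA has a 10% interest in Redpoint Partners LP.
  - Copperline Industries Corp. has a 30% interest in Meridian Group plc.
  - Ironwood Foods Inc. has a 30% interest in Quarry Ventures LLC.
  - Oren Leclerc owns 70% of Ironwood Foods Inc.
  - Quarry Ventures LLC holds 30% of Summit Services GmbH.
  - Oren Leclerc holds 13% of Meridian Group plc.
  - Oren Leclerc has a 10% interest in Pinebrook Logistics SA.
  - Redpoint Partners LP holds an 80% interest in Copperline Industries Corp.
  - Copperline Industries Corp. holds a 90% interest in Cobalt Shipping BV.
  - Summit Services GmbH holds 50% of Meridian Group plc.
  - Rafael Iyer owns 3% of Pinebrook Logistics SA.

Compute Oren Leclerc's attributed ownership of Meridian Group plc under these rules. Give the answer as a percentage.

Chain via Ironwood Foods Inc. → Quarry Ventures LLC → Summit Services GmbH (R1): 70% × 30% × 30% × 50% = 3.15% of Meridian Group plc.
Chain via Pinebrook Logistics SA → Redpoint Partners LP → Copperline Industries Corp. (R1): 10% × 10% × 80% × 30% = 0.24% of Meridian Group plc.
Direct interest in Meridian Group plc: 13%.
Aggregating (R2): 3.15% + 0.24% + 13% = 16.39%.

16.39%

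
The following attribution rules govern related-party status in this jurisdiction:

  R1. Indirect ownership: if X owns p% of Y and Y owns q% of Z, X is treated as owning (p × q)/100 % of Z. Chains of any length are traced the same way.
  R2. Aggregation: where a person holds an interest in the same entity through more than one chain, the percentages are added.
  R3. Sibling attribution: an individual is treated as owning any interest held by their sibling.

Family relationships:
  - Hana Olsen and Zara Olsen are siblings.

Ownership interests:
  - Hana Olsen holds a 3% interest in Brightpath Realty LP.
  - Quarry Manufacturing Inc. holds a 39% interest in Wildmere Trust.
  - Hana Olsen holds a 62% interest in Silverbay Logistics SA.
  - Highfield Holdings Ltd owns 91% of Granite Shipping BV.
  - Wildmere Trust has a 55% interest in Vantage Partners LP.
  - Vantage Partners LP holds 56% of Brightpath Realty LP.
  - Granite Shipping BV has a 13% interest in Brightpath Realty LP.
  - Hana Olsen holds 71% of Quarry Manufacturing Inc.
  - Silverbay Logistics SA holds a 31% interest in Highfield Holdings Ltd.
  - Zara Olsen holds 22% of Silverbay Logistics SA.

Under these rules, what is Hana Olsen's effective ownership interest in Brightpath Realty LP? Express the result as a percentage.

By sibling attribution (R3), Hana Olsen is treated as also owning Zara Olsen's interest in Silverbay Logistics SA, giving 62% + 22% = 84%.
Chain via Silverbay Logistics SA → Highfield Holdings Ltd → Granite Shipping BV (R1): 84% × 31% × 91% × 13% = 3.080532% of Brightpath Realty LP.
Chain via Quarry Manufacturing Inc. → Wildmere Trust → Vantage Partners LP (R1): 71% × 39% × 55% × 56% = 8.52852% of Brightpath Realty LP.
Direct interest in Brightpath Realty LP: 3%.
Aggregating (R2): 3.080532% + 8.52852% + 3% = 14.609052%.

14.609052%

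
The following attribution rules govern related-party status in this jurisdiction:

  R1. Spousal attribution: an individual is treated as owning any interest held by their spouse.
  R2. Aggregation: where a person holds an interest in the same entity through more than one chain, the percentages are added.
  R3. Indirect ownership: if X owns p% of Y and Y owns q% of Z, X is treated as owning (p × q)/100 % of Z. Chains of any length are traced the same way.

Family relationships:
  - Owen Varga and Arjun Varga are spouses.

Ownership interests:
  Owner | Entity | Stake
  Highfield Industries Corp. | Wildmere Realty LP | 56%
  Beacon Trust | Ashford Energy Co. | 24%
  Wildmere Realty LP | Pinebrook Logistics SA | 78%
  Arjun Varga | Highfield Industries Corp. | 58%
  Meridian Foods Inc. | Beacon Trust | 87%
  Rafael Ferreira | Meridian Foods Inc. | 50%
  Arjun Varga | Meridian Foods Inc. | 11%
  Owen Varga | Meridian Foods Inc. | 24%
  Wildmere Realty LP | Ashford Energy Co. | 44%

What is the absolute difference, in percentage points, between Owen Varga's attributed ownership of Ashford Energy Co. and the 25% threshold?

By spousal attribution (R1), Owen Varga is treated as also owning Arjun Varga's interest in Meridian Foods Inc, giving 24% + 11% = 35%.
By spousal attribution (R1), Owen Varga is treated as owning Arjun Varga's 58% interest in Highfield Industries Corp.
Chain via Meridian Foods Inc. → Beacon Trust (R3): 35% × 87% × 24% = 7.308% of Ashford Energy Co.
Chain via Highfield Industries Corp. → Wildmere Realty LP (R3): 58% × 56% × 44% = 14.2912% of Ashford Energy Co.
Aggregating (R2): 7.308% + 14.2912% = 21.5992%.
21.5992% falls short of the 25% threshold by 3.4008 percentage points.

3.4008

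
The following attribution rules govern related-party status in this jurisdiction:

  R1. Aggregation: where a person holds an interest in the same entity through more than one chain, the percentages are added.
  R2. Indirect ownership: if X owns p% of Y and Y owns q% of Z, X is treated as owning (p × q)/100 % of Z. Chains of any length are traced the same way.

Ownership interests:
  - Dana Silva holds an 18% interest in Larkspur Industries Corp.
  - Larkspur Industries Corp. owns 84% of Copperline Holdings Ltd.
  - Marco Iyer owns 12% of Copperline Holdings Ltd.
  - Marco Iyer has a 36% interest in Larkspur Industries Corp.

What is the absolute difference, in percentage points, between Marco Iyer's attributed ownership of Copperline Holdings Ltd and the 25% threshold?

17.24

Chain via Larkspur Industries Corp. (R2): 36% × 84% = 30.24% of Copperline Holdings Ltd.
Direct interest in Copperline Holdings Ltd: 12%.
Aggregating (R1): 30.24% + 12% = 42.24%.
42.24% exceeds the 25% threshold by 17.24 percentage points.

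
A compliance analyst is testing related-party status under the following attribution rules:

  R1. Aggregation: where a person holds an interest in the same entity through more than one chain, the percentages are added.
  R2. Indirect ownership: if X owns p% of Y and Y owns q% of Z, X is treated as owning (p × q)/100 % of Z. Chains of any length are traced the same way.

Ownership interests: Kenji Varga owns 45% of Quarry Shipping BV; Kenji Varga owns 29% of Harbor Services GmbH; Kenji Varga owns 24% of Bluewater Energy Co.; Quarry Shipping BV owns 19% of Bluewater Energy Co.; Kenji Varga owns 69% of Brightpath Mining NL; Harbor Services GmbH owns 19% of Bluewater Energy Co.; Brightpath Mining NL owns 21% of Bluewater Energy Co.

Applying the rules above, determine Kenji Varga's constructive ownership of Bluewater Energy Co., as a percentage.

52.55%

Chain via Harbor Services GmbH (R2): 29% × 19% = 5.51% of Bluewater Energy Co.
Chain via Brightpath Mining NL (R2): 69% × 21% = 14.49% of Bluewater Energy Co.
Chain via Quarry Shipping BV (R2): 45% × 19% = 8.55% of Bluewater Energy Co.
Direct interest in Bluewater Energy Co: 24%.
Aggregating (R1): 5.51% + 14.49% + 8.55% + 24% = 52.55%.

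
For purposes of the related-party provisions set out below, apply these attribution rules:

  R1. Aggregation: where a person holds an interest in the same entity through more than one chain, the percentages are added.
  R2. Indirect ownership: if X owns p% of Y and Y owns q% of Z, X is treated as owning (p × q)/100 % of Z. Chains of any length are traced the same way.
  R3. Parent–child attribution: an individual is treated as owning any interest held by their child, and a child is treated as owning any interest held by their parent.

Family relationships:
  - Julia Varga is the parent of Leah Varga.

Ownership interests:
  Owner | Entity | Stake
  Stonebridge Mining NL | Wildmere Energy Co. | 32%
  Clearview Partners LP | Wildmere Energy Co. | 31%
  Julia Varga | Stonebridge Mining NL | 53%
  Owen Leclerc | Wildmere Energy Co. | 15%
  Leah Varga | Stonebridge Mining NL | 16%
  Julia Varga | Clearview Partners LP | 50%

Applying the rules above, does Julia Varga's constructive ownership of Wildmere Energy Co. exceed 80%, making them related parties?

No

By parent–child attribution (R3), Julia Varga is treated as also owning Leah Varga's interest in Stonebridge Mining NL, giving 53% + 16% = 69%.
Chain via Stonebridge Mining NL (R2): 69% × 32% = 22.08% of Wildmere Energy Co.
Chain via Clearview Partners LP (R2): 50% × 31% = 15.5% of Wildmere Energy Co.
Aggregating (R1): 22.08% + 15.5% = 37.58%.
37.58% does not exceed the 80% threshold, so Julia is not a related party to Wildmere Energy Co.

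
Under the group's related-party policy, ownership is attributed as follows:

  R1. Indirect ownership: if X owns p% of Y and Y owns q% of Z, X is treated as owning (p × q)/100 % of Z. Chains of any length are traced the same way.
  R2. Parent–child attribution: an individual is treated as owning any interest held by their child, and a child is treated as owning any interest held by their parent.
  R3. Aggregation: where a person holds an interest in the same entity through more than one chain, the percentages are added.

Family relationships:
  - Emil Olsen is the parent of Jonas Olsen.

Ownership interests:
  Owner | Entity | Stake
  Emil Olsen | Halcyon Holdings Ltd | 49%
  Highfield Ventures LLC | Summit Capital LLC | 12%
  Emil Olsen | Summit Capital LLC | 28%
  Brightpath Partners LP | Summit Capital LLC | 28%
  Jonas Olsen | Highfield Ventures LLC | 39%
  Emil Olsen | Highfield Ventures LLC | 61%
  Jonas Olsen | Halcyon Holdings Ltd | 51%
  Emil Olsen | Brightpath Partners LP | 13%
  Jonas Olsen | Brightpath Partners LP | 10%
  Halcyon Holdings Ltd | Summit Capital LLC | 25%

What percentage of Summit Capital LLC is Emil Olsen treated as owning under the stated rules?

71.44%

By parent–child attribution (R2), Emil Olsen is treated as also owning Jonas Olsen's interest in Brightpath Partners LP, giving 13% + 10% = 23%.
By parent–child attribution (R2), Emil Olsen is treated as also owning Jonas Olsen's interest in Halcyon Holdings Ltd, giving 49% + 51% = 100%.
By parent–child attribution (R2), Emil Olsen is treated as also owning Jonas Olsen's interest in Highfield Ventures LLC, giving 61% + 39% = 100%.
Chain via Brightpath Partners LP (R1): 23% × 28% = 6.44% of Summit Capital LLC.
Chain via Halcyon Holdings Ltd (R1): 100% × 25% = 25% of Summit Capital LLC.
Chain via Highfield Ventures LLC (R1): 100% × 12% = 12% of Summit Capital LLC.
Direct interest in Summit Capital LLC: 28%.
Aggregating (R3): 6.44% + 25% + 12% + 28% = 71.44%.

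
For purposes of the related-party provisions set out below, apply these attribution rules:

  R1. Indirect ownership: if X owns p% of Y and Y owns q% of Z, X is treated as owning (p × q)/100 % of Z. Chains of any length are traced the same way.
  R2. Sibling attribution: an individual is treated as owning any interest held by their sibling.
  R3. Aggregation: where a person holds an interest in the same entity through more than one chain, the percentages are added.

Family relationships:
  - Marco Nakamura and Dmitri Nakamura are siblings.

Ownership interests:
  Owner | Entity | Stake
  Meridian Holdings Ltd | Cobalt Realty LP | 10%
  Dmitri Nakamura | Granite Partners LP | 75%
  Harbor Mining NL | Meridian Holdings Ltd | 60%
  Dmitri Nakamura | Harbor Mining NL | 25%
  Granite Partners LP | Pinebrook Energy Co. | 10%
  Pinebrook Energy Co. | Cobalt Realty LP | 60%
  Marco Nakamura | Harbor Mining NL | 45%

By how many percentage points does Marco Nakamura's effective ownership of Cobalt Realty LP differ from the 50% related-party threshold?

By sibling attribution (R2), Marco Nakamura is treated as also owning Dmitri Nakamura's interest in Harbor Mining NL, giving 45% + 25% = 70%.
By sibling attribution (R2), Marco Nakamura is treated as owning Dmitri Nakamura's 75% interest in Granite Partners LP.
Chain via Harbor Mining NL → Meridian Holdings Ltd (R1): 70% × 60% × 10% = 4.2% of Cobalt Realty LP.
Chain via Granite Partners LP → Pinebrook Energy Co. (R1): 75% × 10% × 60% = 4.5% of Cobalt Realty LP.
Aggregating (R3): 4.2% + 4.5% = 8.7%.
8.7% falls short of the 50% threshold by 41.3 percentage points.

41.3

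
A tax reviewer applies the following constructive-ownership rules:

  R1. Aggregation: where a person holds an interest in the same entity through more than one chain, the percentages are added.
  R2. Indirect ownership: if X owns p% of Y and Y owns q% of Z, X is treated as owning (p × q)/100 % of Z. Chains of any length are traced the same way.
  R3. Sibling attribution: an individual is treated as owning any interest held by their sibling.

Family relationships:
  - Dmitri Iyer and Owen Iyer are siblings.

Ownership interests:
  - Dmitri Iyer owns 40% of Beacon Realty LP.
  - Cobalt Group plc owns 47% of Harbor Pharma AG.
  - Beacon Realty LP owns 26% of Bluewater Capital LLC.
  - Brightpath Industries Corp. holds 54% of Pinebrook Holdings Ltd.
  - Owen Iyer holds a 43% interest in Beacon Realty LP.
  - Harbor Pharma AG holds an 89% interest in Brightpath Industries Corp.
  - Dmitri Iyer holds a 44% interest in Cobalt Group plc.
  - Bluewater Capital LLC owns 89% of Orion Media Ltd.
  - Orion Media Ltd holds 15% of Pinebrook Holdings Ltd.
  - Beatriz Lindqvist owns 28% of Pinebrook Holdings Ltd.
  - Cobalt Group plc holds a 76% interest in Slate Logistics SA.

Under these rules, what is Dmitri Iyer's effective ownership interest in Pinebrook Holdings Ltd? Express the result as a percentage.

By sibling attribution (R3), Dmitri Iyer is treated as also owning Owen Iyer's interest in Beacon Realty LP, giving 40% + 43% = 83%.
Chain via Cobalt Group plc → Harbor Pharma AG → Brightpath Industries Corp. (R2): 44% × 47% × 89% × 54% = 9.938808% of Pinebrook Holdings Ltd.
Chain via Beacon Realty LP → Bluewater Capital LLC → Orion Media Ltd (R2): 83% × 26% × 89% × 15% = 2.88093% of Pinebrook Holdings Ltd.
Aggregating (R1): 9.938808% + 2.88093% = 12.819738%.

12.819738%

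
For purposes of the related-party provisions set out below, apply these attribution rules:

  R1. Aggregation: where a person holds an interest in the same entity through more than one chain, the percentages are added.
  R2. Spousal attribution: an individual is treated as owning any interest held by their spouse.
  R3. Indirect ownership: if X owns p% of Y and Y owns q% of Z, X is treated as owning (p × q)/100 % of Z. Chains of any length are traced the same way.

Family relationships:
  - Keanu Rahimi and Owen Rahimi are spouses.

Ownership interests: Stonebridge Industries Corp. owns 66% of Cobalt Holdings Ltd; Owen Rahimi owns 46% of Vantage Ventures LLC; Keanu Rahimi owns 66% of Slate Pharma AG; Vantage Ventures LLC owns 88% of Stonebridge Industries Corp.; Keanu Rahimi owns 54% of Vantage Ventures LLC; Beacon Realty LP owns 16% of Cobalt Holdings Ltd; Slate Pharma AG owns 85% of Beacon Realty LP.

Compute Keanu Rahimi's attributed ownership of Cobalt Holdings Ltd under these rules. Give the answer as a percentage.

By spousal attribution (R2), Keanu Rahimi is treated as also owning Owen Rahimi's interest in Vantage Ventures LLC, giving 54% + 46% = 100%.
Chain via Vantage Ventures LLC → Stonebridge Industries Corp. (R3): 100% × 88% × 66% = 58.08% of Cobalt Holdings Ltd.
Chain via Slate Pharma AG → Beacon Realty LP (R3): 66% × 85% × 16% = 8.976% of Cobalt Holdings Ltd.
Aggregating (R1): 58.08% + 8.976% = 67.056%.

67.056%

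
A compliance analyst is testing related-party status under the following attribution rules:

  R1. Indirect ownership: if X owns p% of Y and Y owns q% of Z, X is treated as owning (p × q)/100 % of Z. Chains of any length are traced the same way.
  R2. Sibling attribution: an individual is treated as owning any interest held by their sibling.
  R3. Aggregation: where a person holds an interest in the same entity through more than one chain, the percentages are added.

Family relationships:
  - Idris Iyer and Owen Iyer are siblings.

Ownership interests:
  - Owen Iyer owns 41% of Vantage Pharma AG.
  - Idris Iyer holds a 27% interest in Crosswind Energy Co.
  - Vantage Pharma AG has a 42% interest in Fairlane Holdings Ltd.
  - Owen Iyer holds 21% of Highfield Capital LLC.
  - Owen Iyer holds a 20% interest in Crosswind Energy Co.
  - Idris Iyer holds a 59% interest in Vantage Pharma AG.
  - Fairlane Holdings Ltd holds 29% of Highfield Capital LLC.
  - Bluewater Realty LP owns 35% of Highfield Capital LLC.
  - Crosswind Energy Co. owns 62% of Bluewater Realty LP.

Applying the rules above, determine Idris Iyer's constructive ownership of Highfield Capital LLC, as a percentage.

43.379%

By sibling attribution (R2), Idris Iyer is treated as also owning Owen Iyer's interest in Vantage Pharma AG, giving 59% + 41% = 100%.
By sibling attribution (R2), Idris Iyer is treated as also owning Owen Iyer's interest in Crosswind Energy Co, giving 27% + 20% = 47%.
By sibling attribution (R2), Idris Iyer is treated as owning Owen Iyer's 21% interest in Highfield Capital LLC.
Chain via Vantage Pharma AG → Fairlane Holdings Ltd (R1): 100% × 42% × 29% = 12.18% of Highfield Capital LLC.
Chain via Crosswind Energy Co. → Bluewater Realty LP (R1): 47% × 62% × 35% = 10.199% of Highfield Capital LLC.
Direct interest in Highfield Capital LLC: 21%.
Aggregating (R3): 12.18% + 10.199% + 21% = 43.379%.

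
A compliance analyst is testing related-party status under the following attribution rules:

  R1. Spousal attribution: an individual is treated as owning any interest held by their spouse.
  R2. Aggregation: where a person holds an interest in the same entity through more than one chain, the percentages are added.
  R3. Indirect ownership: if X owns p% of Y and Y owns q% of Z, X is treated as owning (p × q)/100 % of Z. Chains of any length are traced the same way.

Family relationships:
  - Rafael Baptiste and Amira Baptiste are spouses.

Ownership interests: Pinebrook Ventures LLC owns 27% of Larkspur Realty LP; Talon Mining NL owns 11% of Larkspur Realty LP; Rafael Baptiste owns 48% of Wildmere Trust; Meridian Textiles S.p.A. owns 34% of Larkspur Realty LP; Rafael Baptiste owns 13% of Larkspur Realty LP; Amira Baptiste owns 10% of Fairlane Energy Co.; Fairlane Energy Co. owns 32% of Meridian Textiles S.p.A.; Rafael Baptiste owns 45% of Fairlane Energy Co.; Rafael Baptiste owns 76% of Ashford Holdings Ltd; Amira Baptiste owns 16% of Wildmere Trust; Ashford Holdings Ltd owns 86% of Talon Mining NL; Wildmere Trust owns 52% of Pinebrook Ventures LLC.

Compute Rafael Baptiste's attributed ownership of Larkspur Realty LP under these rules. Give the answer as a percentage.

35.1592%

By spousal attribution (R1), Rafael Baptiste is treated as also owning Amira Baptiste's interest in Wildmere Trust, giving 48% + 16% = 64%.
By spousal attribution (R1), Rafael Baptiste is treated as also owning Amira Baptiste's interest in Fairlane Energy Co, giving 45% + 10% = 55%.
Chain via Ashford Holdings Ltd → Talon Mining NL (R3): 76% × 86% × 11% = 7.1896% of Larkspur Realty LP.
Chain via Wildmere Trust → Pinebrook Ventures LLC (R3): 64% × 52% × 27% = 8.9856% of Larkspur Realty LP.
Chain via Fairlane Energy Co. → Meridian Textiles S.p.A. (R3): 55% × 32% × 34% = 5.984% of Larkspur Realty LP.
Direct interest in Larkspur Realty LP: 13%.
Aggregating (R2): 7.1896% + 8.9856% + 5.984% + 13% = 35.1592%.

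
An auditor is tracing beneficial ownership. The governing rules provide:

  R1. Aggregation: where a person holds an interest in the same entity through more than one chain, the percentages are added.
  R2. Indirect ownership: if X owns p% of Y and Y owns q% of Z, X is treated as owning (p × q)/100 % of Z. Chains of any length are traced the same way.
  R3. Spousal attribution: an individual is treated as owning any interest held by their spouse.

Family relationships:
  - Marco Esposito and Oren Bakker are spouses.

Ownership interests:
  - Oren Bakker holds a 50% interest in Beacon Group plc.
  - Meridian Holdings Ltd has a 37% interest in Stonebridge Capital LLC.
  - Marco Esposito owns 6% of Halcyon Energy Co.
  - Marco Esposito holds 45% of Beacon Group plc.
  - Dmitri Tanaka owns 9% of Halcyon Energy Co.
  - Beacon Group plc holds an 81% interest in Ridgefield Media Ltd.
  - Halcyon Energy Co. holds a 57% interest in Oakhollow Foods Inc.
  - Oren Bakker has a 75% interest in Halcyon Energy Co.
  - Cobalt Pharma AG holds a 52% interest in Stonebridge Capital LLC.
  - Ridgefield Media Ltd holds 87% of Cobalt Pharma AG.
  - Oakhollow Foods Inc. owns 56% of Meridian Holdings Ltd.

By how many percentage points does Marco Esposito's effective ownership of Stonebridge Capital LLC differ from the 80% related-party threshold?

35.621396

By spousal attribution (R3), Marco Esposito is treated as also owning Oren Bakker's interest in Beacon Group plc, giving 45% + 50% = 95%.
By spousal attribution (R3), Marco Esposito is treated as also owning Oren Bakker's interest in Halcyon Energy Co, giving 6% + 75% = 81%.
Chain via Beacon Group plc → Ridgefield Media Ltd → Cobalt Pharma AG (R2): 95% × 81% × 87% × 52% = 34.81218% of Stonebridge Capital LLC.
Chain via Halcyon Energy Co. → Oakhollow Foods Inc. → Meridian Holdings Ltd (R2): 81% × 57% × 56% × 37% = 9.566424% of Stonebridge Capital LLC.
Aggregating (R1): 34.81218% + 9.566424% = 44.378604%.
44.378604% falls short of the 80% threshold by 35.621396 percentage points.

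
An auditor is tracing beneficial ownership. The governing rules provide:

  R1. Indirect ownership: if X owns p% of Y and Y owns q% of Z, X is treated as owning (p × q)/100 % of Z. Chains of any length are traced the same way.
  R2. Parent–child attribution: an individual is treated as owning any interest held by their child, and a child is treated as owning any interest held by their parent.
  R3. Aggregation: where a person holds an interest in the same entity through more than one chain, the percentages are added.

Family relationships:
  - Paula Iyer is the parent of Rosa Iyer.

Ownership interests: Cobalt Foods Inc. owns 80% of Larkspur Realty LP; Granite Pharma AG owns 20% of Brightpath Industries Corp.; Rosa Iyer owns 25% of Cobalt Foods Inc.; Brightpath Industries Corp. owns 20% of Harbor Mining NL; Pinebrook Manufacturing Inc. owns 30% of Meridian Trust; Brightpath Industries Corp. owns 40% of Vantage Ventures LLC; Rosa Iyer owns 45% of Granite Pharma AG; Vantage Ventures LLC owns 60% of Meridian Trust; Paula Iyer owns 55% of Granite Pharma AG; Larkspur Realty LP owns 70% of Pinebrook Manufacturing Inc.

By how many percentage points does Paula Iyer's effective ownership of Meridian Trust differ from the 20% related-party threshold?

11

By parent–child attribution (R2), Paula Iyer is treated as also owning Rosa Iyer's interest in Granite Pharma AG, giving 55% + 45% = 100%.
By parent–child attribution (R2), Paula Iyer is treated as owning Rosa Iyer's 25% interest in Cobalt Foods Inc.
Chain via Granite Pharma AG → Brightpath Industries Corp. → Vantage Ventures LLC (R1): 100% × 20% × 40% × 60% = 4.8% of Meridian Trust.
Chain via Cobalt Foods Inc. → Larkspur Realty LP → Pinebrook Manufacturing Inc. (R1): 25% × 80% × 70% × 30% = 4.2% of Meridian Trust.
Aggregating (R3): 4.8% + 4.2% = 9%.
9% falls short of the 20% threshold by 11 percentage points.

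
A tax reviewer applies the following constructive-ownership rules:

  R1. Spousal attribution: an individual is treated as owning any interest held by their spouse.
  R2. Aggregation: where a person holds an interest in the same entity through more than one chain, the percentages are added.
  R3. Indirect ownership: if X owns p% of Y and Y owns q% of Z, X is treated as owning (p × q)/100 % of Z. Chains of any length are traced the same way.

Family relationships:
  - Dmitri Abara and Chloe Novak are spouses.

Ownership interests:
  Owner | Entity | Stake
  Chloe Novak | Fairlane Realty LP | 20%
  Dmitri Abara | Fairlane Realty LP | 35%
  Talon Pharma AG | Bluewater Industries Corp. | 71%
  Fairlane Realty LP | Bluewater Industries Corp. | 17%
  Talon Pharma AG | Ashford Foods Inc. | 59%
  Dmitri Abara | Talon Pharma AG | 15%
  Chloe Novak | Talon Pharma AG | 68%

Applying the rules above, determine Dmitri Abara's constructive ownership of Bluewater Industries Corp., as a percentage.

By spousal attribution (R1), Dmitri Abara is treated as also owning Chloe Novak's interest in Talon Pharma AG, giving 15% + 68% = 83%.
By spousal attribution (R1), Dmitri Abara is treated as also owning Chloe Novak's interest in Fairlane Realty LP, giving 35% + 20% = 55%.
Chain via Talon Pharma AG (R3): 83% × 71% = 58.93% of Bluewater Industries Corp.
Chain via Fairlane Realty LP (R3): 55% × 17% = 9.35% of Bluewater Industries Corp.
Aggregating (R2): 58.93% + 9.35% = 68.28%.

68.28%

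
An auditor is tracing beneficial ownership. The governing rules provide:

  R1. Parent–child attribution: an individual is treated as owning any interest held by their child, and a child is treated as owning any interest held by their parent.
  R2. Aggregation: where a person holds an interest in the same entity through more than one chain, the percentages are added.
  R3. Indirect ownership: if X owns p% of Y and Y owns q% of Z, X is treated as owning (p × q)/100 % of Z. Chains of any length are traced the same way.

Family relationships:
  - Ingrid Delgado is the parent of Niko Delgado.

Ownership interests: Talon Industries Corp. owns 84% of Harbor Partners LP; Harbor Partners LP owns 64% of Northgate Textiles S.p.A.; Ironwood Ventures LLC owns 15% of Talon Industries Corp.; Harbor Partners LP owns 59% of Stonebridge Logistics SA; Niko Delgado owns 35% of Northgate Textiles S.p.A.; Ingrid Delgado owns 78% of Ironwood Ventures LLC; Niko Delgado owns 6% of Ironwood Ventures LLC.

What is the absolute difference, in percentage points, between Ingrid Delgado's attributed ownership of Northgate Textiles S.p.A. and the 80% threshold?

38.22624

By parent–child attribution (R1), Ingrid Delgado is treated as also owning Niko Delgado's interest in Ironwood Ventures LLC, giving 78% + 6% = 84%.
By parent–child attribution (R1), Ingrid Delgado is treated as owning Niko Delgado's 35% interest in Northgate Textiles S.p.A.
Chain via Ironwood Ventures LLC → Talon Industries Corp. → Harbor Partners LP (R3): 84% × 15% × 84% × 64% = 6.77376% of Northgate Textiles S.p.A.
Direct interest in Northgate Textiles S.p.A: 35%.
Aggregating (R2): 6.77376% + 35% = 41.77376%.
41.77376% falls short of the 80% threshold by 38.22624 percentage points.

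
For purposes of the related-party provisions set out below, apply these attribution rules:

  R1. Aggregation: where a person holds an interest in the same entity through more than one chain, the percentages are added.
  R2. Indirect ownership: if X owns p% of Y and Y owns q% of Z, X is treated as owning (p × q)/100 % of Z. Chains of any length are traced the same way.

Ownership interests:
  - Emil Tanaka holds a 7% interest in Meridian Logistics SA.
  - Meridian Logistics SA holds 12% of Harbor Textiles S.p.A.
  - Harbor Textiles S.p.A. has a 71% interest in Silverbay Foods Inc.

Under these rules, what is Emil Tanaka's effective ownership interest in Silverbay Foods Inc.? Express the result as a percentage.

0.5964%

Chain via Meridian Logistics SA → Harbor Textiles S.p.A. (R2): 7% × 12% × 71% = 0.5964% of Silverbay Foods Inc.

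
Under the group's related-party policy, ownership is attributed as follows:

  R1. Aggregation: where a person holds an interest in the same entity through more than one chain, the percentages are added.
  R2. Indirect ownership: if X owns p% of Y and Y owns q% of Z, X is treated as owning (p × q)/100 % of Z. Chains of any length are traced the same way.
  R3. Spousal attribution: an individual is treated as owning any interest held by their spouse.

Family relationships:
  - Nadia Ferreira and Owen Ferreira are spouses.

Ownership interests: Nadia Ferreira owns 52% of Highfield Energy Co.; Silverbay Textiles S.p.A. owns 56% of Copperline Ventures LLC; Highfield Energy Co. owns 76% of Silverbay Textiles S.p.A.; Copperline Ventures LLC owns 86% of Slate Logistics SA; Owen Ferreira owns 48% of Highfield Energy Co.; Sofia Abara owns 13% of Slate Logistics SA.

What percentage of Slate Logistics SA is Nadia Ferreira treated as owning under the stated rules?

36.6016%

By spousal attribution (R3), Nadia Ferreira is treated as also owning Owen Ferreira's interest in Highfield Energy Co, giving 52% + 48% = 100%.
Chain via Highfield Energy Co. → Silverbay Textiles S.p.A. → Copperline Ventures LLC (R2): 100% × 76% × 56% × 86% = 36.6016% of Slate Logistics SA.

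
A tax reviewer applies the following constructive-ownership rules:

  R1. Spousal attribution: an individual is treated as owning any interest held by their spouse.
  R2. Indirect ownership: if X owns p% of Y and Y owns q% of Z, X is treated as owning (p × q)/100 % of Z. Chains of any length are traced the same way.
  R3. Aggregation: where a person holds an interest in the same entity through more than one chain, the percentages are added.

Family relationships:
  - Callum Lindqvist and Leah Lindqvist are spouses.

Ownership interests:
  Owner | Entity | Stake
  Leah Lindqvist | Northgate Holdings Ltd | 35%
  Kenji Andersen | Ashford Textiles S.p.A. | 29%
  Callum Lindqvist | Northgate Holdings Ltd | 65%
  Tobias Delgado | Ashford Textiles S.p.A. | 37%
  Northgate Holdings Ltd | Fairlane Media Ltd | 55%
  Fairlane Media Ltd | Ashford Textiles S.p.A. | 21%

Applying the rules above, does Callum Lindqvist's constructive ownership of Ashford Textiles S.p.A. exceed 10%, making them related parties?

By spousal attribution (R1), Callum Lindqvist is treated as also owning Leah Lindqvist's interest in Northgate Holdings Ltd, giving 65% + 35% = 100%.
Chain via Northgate Holdings Ltd → Fairlane Media Ltd (R2): 100% × 55% × 21% = 11.55% of Ashford Textiles S.p.A.
11.55% exceeds the 10% threshold, so Callum is a related party to Ashford Textiles S.p.A.

Yes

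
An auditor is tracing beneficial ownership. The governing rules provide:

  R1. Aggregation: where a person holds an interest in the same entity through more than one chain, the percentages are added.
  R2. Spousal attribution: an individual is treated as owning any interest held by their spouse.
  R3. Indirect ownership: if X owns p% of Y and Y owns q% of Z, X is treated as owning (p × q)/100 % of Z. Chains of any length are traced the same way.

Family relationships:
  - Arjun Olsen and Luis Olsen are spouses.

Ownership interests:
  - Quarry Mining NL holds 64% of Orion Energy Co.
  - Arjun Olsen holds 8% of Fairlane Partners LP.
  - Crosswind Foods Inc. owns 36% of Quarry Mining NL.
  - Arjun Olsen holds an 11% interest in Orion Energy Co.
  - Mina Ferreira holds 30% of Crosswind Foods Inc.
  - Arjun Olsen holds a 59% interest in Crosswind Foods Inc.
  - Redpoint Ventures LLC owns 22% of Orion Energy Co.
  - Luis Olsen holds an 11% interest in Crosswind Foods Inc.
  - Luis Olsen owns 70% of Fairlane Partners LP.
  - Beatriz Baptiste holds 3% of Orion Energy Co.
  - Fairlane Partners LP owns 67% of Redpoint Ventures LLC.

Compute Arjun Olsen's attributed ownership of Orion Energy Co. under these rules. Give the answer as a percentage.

38.6252%

By spousal attribution (R2), Arjun Olsen is treated as also owning Luis Olsen's interest in Fairlane Partners LP, giving 8% + 70% = 78%.
By spousal attribution (R2), Arjun Olsen is treated as also owning Luis Olsen's interest in Crosswind Foods Inc, giving 59% + 11% = 70%.
Chain via Fairlane Partners LP → Redpoint Ventures LLC (R3): 78% × 67% × 22% = 11.4972% of Orion Energy Co.
Chain via Crosswind Foods Inc. → Quarry Mining NL (R3): 70% × 36% × 64% = 16.128% of Orion Energy Co.
Direct interest in Orion Energy Co: 11%.
Aggregating (R1): 11.4972% + 16.128% + 11% = 38.6252%.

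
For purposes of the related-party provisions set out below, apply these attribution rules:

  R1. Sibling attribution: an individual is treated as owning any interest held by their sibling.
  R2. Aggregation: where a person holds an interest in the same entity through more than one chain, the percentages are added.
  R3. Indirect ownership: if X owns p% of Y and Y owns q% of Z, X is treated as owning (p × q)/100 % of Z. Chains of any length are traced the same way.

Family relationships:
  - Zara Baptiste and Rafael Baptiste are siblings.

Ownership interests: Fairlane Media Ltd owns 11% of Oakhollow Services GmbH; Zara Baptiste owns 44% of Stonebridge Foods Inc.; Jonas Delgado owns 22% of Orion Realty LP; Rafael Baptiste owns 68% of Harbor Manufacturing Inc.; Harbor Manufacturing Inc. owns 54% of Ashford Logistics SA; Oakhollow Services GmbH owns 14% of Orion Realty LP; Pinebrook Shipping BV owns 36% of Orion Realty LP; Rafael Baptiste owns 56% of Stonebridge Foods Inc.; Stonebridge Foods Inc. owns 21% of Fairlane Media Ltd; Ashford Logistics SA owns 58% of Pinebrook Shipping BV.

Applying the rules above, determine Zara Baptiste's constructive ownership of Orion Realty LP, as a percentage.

By sibling attribution (R1), Zara Baptiste is treated as also owning Rafael Baptiste's interest in Stonebridge Foods Inc, giving 44% + 56% = 100%.
By sibling attribution (R1), Zara Baptiste is treated as owning Rafael Baptiste's 68% interest in Harbor Manufacturing Inc.
Chain via Stonebridge Foods Inc. → Fairlane Media Ltd → Oakhollow Services GmbH (R3): 100% × 21% × 11% × 14% = 0.3234% of Orion Realty LP.
Chain via Harbor Manufacturing Inc. → Ashford Logistics SA → Pinebrook Shipping BV (R3): 68% × 54% × 58% × 36% = 7.667136% of Orion Realty LP.
Aggregating (R2): 0.3234% + 7.667136% = 7.990536%.

7.990536%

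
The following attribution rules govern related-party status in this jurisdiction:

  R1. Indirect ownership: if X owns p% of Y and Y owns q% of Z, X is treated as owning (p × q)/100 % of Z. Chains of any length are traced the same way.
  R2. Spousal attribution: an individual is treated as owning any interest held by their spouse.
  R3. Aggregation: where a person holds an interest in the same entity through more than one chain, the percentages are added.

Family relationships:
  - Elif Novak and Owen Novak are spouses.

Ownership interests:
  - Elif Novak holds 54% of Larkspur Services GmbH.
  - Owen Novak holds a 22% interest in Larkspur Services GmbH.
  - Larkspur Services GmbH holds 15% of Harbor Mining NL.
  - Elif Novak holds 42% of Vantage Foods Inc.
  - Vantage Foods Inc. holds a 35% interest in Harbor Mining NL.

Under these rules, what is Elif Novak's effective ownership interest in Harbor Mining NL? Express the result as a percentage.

By spousal attribution (R2), Elif Novak is treated as also owning Owen Novak's interest in Larkspur Services GmbH, giving 54% + 22% = 76%.
Chain via Vantage Foods Inc. (R1): 42% × 35% = 14.7% of Harbor Mining NL.
Chain via Larkspur Services GmbH (R1): 76% × 15% = 11.4% of Harbor Mining NL.
Aggregating (R3): 14.7% + 11.4% = 26.1%.

26.1%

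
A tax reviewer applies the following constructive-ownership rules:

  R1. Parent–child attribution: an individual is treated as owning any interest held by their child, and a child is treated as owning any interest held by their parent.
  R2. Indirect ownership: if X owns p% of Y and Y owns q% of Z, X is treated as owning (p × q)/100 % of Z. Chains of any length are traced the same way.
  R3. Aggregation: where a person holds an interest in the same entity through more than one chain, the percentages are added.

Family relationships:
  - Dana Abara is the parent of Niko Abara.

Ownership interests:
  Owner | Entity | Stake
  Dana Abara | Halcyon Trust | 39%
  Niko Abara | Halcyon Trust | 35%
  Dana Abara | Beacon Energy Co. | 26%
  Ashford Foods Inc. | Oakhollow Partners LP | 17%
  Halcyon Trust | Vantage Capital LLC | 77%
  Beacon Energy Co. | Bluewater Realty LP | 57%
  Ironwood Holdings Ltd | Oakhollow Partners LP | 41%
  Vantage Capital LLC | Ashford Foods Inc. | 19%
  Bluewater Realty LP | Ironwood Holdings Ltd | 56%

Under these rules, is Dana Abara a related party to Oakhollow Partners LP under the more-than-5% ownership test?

Yes

By parent–child attribution (R1), Dana Abara is treated as also owning Niko Abara's interest in Halcyon Trust, giving 39% + 35% = 74%.
Chain via Beacon Energy Co. → Bluewater Realty LP → Ironwood Holdings Ltd (R2): 26% × 57% × 56% × 41% = 3.402672% of Oakhollow Partners LP.
Chain via Halcyon Trust → Vantage Capital LLC → Ashford Foods Inc. (R2): 74% × 77% × 19% × 17% = 1.840454% of Oakhollow Partners LP.
Aggregating (R3): 3.402672% + 1.840454% = 5.243126%.
5.243126% exceeds the 5% threshold, so Dana is a related party to Oakhollow Partners LP.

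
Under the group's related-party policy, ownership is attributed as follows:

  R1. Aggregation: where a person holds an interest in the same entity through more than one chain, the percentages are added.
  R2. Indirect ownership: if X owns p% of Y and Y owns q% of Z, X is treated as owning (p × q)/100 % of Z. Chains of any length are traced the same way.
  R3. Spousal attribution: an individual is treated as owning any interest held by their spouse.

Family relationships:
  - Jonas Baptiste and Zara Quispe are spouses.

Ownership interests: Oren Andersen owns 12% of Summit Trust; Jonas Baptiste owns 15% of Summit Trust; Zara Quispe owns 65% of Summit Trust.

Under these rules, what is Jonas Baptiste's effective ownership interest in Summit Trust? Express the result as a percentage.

80%

By spousal attribution (R3), Jonas Baptiste is treated as also owning Zara Quispe's interest in Summit Trust, giving 15% + 65% = 80%.
Direct interest in Summit Trust: 80%.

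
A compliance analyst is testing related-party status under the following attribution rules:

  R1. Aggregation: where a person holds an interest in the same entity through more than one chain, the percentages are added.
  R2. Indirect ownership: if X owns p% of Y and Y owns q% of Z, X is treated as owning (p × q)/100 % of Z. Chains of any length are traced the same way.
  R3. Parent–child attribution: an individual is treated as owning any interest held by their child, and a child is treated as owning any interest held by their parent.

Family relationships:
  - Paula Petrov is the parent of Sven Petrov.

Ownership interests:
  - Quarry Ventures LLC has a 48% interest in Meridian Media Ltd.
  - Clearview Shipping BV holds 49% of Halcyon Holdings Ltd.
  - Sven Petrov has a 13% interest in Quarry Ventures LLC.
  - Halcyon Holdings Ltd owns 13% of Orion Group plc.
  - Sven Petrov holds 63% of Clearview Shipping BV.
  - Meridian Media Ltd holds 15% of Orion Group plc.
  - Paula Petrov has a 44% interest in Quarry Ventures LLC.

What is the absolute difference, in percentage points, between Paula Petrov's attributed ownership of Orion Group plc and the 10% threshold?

1.8829

By parent–child attribution (R3), Paula Petrov is treated as also owning Sven Petrov's interest in Quarry Ventures LLC, giving 44% + 13% = 57%.
By parent–child attribution (R3), Paula Petrov is treated as owning Sven Petrov's 63% interest in Clearview Shipping BV.
Chain via Quarry Ventures LLC → Meridian Media Ltd (R2): 57% × 48% × 15% = 4.104% of Orion Group plc.
Chain via Clearview Shipping BV → Halcyon Holdings Ltd (R2): 63% × 49% × 13% = 4.0131% of Orion Group plc.
Aggregating (R1): 4.104% + 4.0131% = 8.1171%.
8.1171% falls short of the 10% threshold by 1.8829 percentage points.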